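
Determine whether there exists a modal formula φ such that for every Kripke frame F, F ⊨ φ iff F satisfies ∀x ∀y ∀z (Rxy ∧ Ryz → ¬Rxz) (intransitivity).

If a class were modally definable it would be closed under surjective bounded morphisms (Goldblatt–Thomason).
The 3-cycle (worlds a,b,c with a→b→c→a) is intransitive. Mapping every world to a single reflexive point • is a surjective bounded morphism; the reflexive point is not intransitive (R••∧R•• but R••).
Hence intransitivity is not modally definable.

Not definable by any modal formula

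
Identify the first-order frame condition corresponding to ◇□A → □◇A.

convergence

Suppose ◇□A→□◇A is valid. Take Rxy, Rxz and set V(A)={w : Ryw}. Then □A at y so ◇□A at x, so □◇A at x, so ◇A at z, giving w with Rzw and Ryw.
The converse is a direct semantic check.
So the correspondent is convergence.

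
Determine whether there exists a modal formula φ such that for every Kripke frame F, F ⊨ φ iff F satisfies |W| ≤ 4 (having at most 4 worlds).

Modal frame validity is preserved under disjoint unions.
Any modal formula valid on each of 5 disjoint one-world frames is valid on their disjoint union (validity is preserved under disjoint unions). Each one-world frame has |W|=1≤4, but the union has |W|=5.
So the class is not modally definable.

No — not modally definable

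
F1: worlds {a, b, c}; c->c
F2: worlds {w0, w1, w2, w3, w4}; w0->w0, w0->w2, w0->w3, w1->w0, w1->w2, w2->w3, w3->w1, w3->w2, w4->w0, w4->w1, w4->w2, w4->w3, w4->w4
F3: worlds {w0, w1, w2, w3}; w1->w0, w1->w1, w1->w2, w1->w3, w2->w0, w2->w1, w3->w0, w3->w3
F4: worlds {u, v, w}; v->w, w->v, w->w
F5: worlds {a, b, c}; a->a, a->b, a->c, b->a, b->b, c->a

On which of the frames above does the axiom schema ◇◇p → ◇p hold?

F1

The schema corresponds to transitivity: ∀x ∀y ∀z (Rxy ∧ Ryz → Rxz).
F1: ✓.
F2: fails — Rw1w2 and Rw2w3 but not Rw1w3.
F3: fails — Rw2w1 and Rw1w2 but not Rw2w2.
F4: fails — Rvw and Rwv but not Rvv.
F5: fails — Rba and Rac but not Rbc.
Valid on: F1.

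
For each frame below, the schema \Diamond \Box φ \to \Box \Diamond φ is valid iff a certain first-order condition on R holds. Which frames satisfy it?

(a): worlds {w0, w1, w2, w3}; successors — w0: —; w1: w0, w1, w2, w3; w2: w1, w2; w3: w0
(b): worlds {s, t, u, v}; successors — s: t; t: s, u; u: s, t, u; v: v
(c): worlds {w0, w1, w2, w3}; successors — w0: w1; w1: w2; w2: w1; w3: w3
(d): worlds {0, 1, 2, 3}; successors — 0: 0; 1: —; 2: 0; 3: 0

Frame correspondent (Sahlqvist): \forall x \forall y \forall z (Rxy \wedge Rxz \to \exists w (Ryw \wedge Rzw)) — i.e. convergence.
(a): fails — Rw1w2 and Rw1w0 but w2 and w0 have no common successor.
(b): fails — Rut and Rus but t and s have no common successor.
(c): satisfies the condition.
(d): satisfies the condition.

(c), (d)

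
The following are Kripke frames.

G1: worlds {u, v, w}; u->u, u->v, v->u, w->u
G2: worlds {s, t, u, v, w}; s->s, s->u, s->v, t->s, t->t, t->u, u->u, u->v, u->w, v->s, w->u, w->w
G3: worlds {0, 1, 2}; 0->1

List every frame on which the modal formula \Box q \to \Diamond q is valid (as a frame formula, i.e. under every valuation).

G1, G2

The schema corresponds to seriality: \forall x \exists y Rxy.
G1: condition met.
G2: condition met.
G3: fails — world 1 has no successor.
Valid on: G1, G2.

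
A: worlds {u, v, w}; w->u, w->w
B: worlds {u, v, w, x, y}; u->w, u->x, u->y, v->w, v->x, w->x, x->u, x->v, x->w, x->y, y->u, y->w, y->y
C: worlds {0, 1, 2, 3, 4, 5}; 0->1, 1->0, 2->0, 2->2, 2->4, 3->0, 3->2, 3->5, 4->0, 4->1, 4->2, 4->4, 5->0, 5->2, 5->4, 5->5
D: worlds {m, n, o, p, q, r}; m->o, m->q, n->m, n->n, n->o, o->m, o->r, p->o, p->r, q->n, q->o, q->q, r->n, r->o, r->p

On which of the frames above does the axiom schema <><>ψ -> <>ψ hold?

A

Frame correspondent (Sahlqvist): forall x forall y (x R^2 y -> exists w (y = w & xRw)) — i.e. a generalized confluence (Geach) condition.
A: condition met.
B: fails — uR²u but no t with u=t and uRt.
C: fails — 0R²0 but no w with 0=w and 0Rw.
D: fails — mR²m but no w with m=w and mRw.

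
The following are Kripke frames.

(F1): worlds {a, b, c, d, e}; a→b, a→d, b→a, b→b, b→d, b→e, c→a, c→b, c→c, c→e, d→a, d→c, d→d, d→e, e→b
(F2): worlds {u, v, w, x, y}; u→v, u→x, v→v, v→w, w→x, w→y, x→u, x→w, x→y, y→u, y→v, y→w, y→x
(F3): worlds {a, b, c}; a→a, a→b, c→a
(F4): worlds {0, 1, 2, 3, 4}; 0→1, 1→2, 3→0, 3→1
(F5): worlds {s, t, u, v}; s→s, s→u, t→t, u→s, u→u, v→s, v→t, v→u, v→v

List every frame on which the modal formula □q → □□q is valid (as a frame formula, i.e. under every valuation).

Frame correspondent (Sahlqvist): ∀x ∀y ∀z (Rxy ∧ Ryz → Rxz) — i.e. transitivity.
(F1): fails — Reb and Rba but not Rea.
(F2): fails — Ruv and Rvw but not Ruw.
(F3): fails — Rca and Rab but not Rcb.
(F4): fails — R01 and R12 but not R02.
(F5): satisfies the condition.

(F5)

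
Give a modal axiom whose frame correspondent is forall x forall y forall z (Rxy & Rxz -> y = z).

The condition is partial functionality. The CD schema ◇p → □p defines it.

◇p → □p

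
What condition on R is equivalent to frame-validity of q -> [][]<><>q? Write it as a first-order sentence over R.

This is a Sahlqvist (Geach-type) schema ◇^0□^0q → □^2◇^2q.
Minimal-valuation argument: fix x; take any y with xR^0y and any z with xR^2z. Set V(q) to the set of worlds R-reachable from y in exactly 0 steps. Then □^0q holds at y, so the antecedent holds at x; validity forces ◇^2q at z, giving a w with zR^2w and yR^0w.
First-order correspondent: forall x forall z (x R^2 z -> exists w (x = w & z R^2 w)).

forall x forall z (x R^2 z -> exists w (x = w & z R^2 w))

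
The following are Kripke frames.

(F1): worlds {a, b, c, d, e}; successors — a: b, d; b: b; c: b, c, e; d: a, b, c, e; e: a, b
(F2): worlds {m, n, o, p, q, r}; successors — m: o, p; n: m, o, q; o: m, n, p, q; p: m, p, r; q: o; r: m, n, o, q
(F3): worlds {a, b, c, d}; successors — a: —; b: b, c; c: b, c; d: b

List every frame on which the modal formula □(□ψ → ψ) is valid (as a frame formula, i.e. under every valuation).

(F3)

The schema corresponds to shift-reflexivity: ∀x ∀y (Rxy → Ryy).
(F1): fails — Rea but not Raa.
(F2): fails — Rom but not Rmm.
(F3): condition met.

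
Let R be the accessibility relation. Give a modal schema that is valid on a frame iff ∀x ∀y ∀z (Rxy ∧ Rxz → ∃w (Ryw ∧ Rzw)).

A defining formula is ◇□ψ → □◇ψ (the .2 axiom).

◇□ψ → □◇ψ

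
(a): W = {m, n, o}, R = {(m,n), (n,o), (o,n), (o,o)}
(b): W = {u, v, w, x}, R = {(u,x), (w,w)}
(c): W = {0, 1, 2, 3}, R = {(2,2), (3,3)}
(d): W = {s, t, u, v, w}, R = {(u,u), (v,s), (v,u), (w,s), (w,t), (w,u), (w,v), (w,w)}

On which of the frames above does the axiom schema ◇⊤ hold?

(a)

The schema corresponds to seriality: ∀x ∃y Rxy.
(a): condition met.
(b): fails — world v has no successor.
(c): fails — world 0 has no successor.
(d): fails — world s has no successor.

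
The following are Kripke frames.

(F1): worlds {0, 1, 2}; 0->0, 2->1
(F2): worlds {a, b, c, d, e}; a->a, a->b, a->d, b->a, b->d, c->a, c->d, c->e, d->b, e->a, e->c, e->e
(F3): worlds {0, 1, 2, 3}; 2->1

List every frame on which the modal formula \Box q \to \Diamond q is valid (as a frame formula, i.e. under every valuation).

(F2)

Frame correspondent (Sahlqvist): \forall x \exists y Rxy — i.e. seriality.
(F1): fails — world 1 has no successor.
(F2): satisfies the condition.
(F3): fails — world 0 has no successor.
Valid on: (F2).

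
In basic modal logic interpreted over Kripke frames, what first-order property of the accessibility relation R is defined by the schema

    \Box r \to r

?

Suppose □r→r is valid. At any x set V(r)={w : Rxw}. Then □r holds at x, so r holds at x, i.e. Rxx.
The converse is a direct semantic check.
So the correspondent is reflexivity.

Reflexivity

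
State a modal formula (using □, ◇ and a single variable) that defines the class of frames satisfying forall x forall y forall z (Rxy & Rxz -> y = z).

This is partial functionality; the standard corresponding axiom is CD: ◇ψ → □ψ.
Suppose ◇ψ→□ψ is valid. Take Rxy, Rxz and set V(ψ)={y}. Then ◇ψ at x, so □ψ at x, so ψ at z, i.e. z=y.

◇ψ → □ψ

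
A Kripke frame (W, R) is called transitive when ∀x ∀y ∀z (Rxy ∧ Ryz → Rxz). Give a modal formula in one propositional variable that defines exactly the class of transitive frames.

□r → □□r

A defining formula is □r → □□r (the 4 axiom).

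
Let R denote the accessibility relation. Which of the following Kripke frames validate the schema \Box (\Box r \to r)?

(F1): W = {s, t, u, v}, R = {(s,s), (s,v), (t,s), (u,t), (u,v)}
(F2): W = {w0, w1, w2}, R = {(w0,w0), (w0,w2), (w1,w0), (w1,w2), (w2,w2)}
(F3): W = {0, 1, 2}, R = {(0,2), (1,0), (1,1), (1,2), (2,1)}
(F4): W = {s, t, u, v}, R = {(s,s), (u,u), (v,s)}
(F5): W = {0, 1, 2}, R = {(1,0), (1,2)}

Frame correspondent (Sahlqvist): \forall x \forall y (Rxy \to Ryy) — i.e. shift-reflexivity.
(F1): fails — Ruv but not Rvv.
(F2): ✓.
(F3): fails — R10 but not R00.
(F4): ✓.
(F5): fails — R12 but not R22.

(F2), (F4)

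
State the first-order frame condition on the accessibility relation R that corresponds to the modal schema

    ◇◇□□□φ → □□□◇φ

This is a Sahlqvist (Geach-type) schema ◇^2□^3φ → □^3◇^1φ.
First-order correspondent: ∀x ∀y ∀z ((xR²y ∧ xR³z) → ∃w (yR³w ∧ zRw)).

∀x ∀y ∀z ((xR²y ∧ xR³z) → ∃w (yR³w ∧ zRw))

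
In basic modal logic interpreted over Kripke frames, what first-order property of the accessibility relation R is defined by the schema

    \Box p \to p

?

Reflexivity

Suppose □p→p is valid. At any x set V(p)={w : Rxw}. Then □p holds at x, so p holds at x, i.e. Rxx.
Conversely, on a frame with reflexivity the schema holds at every world under every valuation.
Frame condition: \forall x Rxx.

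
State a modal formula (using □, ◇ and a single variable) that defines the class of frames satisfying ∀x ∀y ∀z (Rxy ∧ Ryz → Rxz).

□q → □□q

This is transitivity; the standard corresponding axiom is 4: □q → □□q.
Suppose □q→□□q is valid. Take Rxy, Ryz and set V(q)={w : Rxw}. Then □q at x, so □□q at x, so □q at y, so q at z, i.e. Rxz.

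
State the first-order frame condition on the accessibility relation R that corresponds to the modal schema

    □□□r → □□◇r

∀x ∀z (xR²z → ∃w (xR³w ∧ zRw))

This is a Sahlqvist (Geach-type) schema ◇^0□^3r → □^2◇^1r.
Minimal-valuation argument: fix x; take any y with xR^0y and any z with xR^2z. Set V(r) to the set of worlds R-reachable from y in exactly 3 steps. Then □^3r holds at y, so the antecedent holds at x; validity forces ◇^1r at z, giving a w with zR^1w and yR^3w.
First-order correspondent: ∀x ∀z (xR²z → ∃w (xR³w ∧ zRw)).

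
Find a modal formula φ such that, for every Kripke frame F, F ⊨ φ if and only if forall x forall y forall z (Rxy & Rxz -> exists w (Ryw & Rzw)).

◇□q → □◇q

The condition is convergence. The .2 schema ◇□q → □◇q defines it.
Suppose ◇□q→□◇q is valid. Take Rxy, Rxz and set V(q)={w : Ryw}. Then □q at y so ◇□q at x, so □◇q at x, so ◇q at z, giving w with Rzw and Ryw.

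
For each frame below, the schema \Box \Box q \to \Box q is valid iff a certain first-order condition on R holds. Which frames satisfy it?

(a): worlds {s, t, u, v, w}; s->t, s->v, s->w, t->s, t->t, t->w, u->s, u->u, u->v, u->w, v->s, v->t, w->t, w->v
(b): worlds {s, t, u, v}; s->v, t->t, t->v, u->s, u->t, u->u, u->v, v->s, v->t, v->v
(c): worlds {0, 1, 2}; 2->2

(b), (c)

This is the axiom for density; its first-order frame correspondent is \forall x \forall y (Rxy \to \exists z (Rxz \wedge Rzy)).
(a): fails — Rwv but no z with Rwz and Rzv.
(b): holds.
(c): holds.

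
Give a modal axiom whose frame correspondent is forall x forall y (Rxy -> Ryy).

□(□ψ → ψ)

This is shift-reflexivity; the standard corresponding axiom is T□: □(□ψ → ψ).
Suppose □(□ψ→ψ) is valid. Take Rxy and set V(ψ)={w : Ryw}. Then at y, □ψ holds; since □(□ψ→ψ) at x, □ψ→ψ at y, so ψ at y, i.e. Ryy.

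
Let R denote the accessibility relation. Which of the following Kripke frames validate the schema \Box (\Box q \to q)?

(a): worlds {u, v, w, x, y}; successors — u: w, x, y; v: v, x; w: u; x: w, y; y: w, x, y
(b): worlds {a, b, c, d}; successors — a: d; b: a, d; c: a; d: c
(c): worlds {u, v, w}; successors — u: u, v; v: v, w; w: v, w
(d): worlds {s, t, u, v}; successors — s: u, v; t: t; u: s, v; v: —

(c)

The schema corresponds to shift-reflexivity: \forall x \forall y (Rxy \to Ryy).
(a): fails — Rxw but not Rww.
(b): fails — Rdc but not Rcc.
(c): satisfies the condition.
(d): fails — Ruv but not Rvv.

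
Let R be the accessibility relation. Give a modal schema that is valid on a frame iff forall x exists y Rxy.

This is seriality; the standard corresponding axiom is D: □p → ◇p.
Suppose □p→◇p is valid. At any x set V(p)=W. Then □p at x, so ◇p at x, so x has a successor.

□p → ◇p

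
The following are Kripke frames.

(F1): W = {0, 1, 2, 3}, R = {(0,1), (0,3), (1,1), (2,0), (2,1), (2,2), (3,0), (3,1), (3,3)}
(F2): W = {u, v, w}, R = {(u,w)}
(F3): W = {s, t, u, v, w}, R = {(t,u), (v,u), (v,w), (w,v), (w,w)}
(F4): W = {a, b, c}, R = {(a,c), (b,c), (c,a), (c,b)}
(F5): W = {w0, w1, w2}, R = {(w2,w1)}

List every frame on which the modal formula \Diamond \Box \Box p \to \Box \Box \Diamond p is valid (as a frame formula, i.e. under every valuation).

(F1), (F2), (F4), (F5)

The schema corresponds to a generalized confluence (Geach) condition: \forall x \forall y \forall z ((xRy \wedge x R^2 z) \to \exists w (y R^2 w \wedge zRw)).
(F1): ✓.
(F2): ✓.
(F3): fails — vRu, vR²v but no w* with uR²w* and vRw*.
(F4): ✓.
(F5): ✓.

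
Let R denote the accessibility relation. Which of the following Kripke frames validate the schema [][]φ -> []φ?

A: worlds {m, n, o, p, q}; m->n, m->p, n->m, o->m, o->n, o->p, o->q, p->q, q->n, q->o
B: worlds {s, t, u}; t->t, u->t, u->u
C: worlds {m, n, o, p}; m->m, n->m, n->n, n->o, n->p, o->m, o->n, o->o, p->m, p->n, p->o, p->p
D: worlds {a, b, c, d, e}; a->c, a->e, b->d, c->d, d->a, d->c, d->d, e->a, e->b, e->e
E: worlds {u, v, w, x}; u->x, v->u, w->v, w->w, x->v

B, C

The schema corresponds to density: forall x forall y (Rxy -> exists z (Rxz & Rzy)).
A: fails — Rpq but no z with Rpz and Rzq.
B: ✓.
C: ✓.
D: fails — Rac but no z with Raz and Rzc.
E: fails — Rvu but no z with Rvz and Rzu.
Valid on: B, C.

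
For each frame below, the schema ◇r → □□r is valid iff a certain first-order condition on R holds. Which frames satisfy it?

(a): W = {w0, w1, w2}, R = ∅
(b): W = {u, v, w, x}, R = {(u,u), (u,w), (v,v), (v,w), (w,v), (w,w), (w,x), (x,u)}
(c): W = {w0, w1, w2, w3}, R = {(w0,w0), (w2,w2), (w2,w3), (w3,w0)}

This is the axiom for a generalized confluence (Geach) condition; its first-order frame correspondent is ∀x ∀y ∀z ((xRy ∧ xR²z) → ∃w (y = w ∧ z = w)).
(a): satisfies the condition.
(b): fails — uRu, uR²v but u ≠ v.
(c): fails — w2Rw2, w2R²w0 but w2 ≠ w0.
Valid on: (a).

(a)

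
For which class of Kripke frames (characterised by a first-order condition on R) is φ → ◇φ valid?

This is a form of the T axiom.
It corresponds to reflexivity: ∀x Rxx.

reflexivity: ∀x Rxx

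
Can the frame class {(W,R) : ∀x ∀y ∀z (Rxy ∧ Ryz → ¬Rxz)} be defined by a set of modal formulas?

Any modally definable frame class is closed under surjective bounded morphisms.
The 3-cycle (worlds w0,w1,w2 with w0→w1→w2→w0) is intransitive. Mapping every world to a single reflexive point • is a surjective bounded morphism; the reflexive point is not intransitive (R••∧R•• but R••).
So the class is not modally definable.

No — not modally definable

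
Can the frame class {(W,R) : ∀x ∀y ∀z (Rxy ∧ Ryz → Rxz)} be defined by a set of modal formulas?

This is a Sahlqvist condition; the 4 axiom □p → □□p defines it.
Suppose □p→□□p is valid. Take Rxy, Ryz and set V(p)={w : Rxw}. Then □p at x, so □□p at x, so □p at y, so p at z, i.e. Rxz.

Yes, by □p → □□p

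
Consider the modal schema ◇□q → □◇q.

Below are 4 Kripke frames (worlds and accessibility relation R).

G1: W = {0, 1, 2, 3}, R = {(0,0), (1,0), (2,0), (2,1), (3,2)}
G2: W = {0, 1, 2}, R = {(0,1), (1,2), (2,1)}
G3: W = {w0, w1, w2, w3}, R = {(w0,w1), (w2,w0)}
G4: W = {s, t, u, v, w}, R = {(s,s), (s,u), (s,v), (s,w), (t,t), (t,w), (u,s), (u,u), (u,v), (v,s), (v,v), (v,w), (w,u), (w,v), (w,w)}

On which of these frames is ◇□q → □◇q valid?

G1, G2, G4

Frame correspondent (Sahlqvist): ∀x ∀y ∀z (Rxy ∧ Rxz → ∃w (Ryw ∧ Rzw)) — i.e. convergence.
G1: condition met.
G2: condition met.
G3: fails — Rw0w1 and Rw0w1 but w1 and w1 have no common successor.
G4: condition met.
Valid on: G1, G2, G4.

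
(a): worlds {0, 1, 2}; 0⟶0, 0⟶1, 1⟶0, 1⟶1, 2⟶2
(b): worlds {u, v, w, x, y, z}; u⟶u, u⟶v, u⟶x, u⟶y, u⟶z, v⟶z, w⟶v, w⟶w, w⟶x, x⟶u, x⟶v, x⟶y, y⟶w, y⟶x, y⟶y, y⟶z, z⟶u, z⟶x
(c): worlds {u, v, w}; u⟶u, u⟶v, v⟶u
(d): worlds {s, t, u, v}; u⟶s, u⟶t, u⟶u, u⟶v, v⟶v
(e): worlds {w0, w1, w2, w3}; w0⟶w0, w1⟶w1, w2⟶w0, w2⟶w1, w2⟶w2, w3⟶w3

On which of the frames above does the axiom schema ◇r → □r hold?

none

This is the axiom for partial functionality; its first-order frame correspondent is ∀x ∀y ∀z (Rxy ∧ Rxz → y = z).
(a): fails — 0 sees both 0 and 1.
(b): fails — u sees both u and v.
(c): fails — u sees both u and v.
(d): fails — u sees both s and t.
(e): fails — w2 sees both w0 and w1.
Valid on no frame.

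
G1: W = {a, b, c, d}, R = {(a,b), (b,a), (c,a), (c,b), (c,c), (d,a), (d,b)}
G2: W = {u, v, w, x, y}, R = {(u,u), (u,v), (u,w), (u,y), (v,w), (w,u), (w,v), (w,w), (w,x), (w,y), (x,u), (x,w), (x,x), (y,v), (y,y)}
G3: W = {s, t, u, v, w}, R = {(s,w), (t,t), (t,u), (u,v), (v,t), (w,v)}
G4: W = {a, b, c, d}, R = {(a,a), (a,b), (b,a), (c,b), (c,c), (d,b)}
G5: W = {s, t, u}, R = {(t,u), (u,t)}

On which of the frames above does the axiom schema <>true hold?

The schema corresponds to seriality: forall x exists y Rxy.
G1: ✓.
G2: ✓.
G3: ✓.
G4: ✓.
G5: fails — world s has no successor.

G1, G2, G3, G4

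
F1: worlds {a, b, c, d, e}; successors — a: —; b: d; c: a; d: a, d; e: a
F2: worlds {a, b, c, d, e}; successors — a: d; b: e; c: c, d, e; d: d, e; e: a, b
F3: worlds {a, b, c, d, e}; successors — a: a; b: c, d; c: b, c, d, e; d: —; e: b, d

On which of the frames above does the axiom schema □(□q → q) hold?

none

The schema corresponds to shift-reflexivity: ∀x ∀y (Rxy → Ryy).
F1: fails — Rea but not Raa.
F2: fails — Reb but not Rbb.
F3: fails — Rcd but not Rdd.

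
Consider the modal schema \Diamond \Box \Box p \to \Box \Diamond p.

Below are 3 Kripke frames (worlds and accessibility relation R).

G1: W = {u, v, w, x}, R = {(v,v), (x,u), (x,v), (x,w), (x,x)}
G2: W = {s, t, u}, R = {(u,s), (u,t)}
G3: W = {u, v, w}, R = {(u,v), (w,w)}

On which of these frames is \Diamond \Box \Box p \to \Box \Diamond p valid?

This is the axiom for a generalized confluence (Geach) condition; its first-order frame correspondent is \forall x \forall y \forall z ((xRy \wedge xRz) \to \exists w (y R^2 w \wedge zRw)).
G1: fails — xRu, xRu but no t with uR²t and uRt.
G2: fails — uRs, uRs but no w with sR²w and sRw.
G3: fails — uRv, uRv but no t with vR²t and vRt.
Valid on no frame.

none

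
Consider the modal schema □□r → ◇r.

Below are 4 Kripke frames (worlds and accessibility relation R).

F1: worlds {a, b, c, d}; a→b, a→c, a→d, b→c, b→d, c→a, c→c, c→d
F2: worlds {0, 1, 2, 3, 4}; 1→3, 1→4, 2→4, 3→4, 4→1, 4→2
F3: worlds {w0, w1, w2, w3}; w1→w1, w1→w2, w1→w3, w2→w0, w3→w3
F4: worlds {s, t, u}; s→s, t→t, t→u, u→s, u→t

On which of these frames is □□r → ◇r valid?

F4

Frame correspondent (Sahlqvist): ∀x ∃w (xR²w ∧ xRw) — i.e. a generalized confluence (Geach) condition.
F1: fails — at d but no w with dR²w and dRw.
F2: fails — at 0 but no w with 0R²w and 0Rw.
F3: fails — at w0 but no w with w0R²w and w0Rw.
F4: holds.
Valid on: F4.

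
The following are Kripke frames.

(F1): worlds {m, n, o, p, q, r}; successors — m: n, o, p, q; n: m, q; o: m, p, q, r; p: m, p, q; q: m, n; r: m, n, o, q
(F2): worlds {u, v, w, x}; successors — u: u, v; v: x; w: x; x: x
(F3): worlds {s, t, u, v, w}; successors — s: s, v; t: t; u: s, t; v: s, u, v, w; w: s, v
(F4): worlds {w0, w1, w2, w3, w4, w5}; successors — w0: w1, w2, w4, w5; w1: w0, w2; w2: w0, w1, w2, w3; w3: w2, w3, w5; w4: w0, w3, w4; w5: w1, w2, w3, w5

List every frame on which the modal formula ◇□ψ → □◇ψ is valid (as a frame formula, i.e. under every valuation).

The schema corresponds to convergence: ∀x ∀y ∀z (Rxy ∧ Rxz → ∃w (Ryw ∧ Rzw)).
(F1): ✓.
(F2): fails — Ruv and Ruu but v and u have no common successor.
(F3): fails — Rut and Rus but t and s have no common successor.
(F4): ✓.

(F1), (F4)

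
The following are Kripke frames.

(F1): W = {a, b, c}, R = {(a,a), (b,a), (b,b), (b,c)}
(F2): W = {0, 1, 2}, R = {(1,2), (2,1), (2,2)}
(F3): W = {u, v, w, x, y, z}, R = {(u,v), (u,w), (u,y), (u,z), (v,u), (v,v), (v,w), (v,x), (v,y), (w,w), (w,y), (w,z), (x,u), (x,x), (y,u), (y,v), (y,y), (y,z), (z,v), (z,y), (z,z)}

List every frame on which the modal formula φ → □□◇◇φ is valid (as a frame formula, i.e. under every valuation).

Frame correspondent (Sahlqvist): ∀x ∀z (xR²z → ∃w (x = w ∧ zR²w)) — i.e. a generalized confluence (Geach) condition.
(F1): fails — bR²a but no w with b=w and aR²w.
(F2): ✓.
(F3): fails — xR²w but no t with x=t and wR²t.
Valid on: (F2).

(F2)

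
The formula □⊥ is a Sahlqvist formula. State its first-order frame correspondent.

This schema is the Ver axiom.
Its frame correspondent is emptiness of R — ∀x ∀y ¬Rxy.

emptiness of R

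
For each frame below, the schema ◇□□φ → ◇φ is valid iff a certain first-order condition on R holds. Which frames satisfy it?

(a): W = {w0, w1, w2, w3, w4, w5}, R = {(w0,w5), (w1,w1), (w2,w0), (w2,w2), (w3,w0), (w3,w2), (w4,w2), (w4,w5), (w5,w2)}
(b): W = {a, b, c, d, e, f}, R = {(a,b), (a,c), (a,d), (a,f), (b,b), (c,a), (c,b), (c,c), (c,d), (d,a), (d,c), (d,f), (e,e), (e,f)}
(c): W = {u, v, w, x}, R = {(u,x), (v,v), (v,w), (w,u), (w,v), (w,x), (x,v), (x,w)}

(c)

Frame correspondent (Sahlqvist): ∀x ∀y (xRy → ∃w (yR²w ∧ xRw)) — i.e. a generalized confluence (Geach) condition.
(a): fails — w0Rw5 but no w with w5R²w and w0Rw.
(b): fails — aRf but no w with fR²w and aRw.
(c): holds.
Valid on: (c).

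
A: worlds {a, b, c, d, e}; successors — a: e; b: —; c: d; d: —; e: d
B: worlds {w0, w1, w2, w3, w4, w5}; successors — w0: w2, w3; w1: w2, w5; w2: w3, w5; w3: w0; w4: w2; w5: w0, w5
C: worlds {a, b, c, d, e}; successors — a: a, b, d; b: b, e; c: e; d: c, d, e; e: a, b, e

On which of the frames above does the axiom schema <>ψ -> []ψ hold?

This is the axiom for partial functionality; its first-order frame correspondent is forall x forall y forall z (Rxy & Rxz -> y = z).
A: holds.
B: fails — w0 sees both w2 and w3.
C: fails — a sees both a and b.

A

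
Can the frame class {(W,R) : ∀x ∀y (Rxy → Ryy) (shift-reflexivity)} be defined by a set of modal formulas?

The condition is shift-reflexivity. A defining modal formula is □(□r → r).
Suppose □(□r→r) is valid. Take Rxy and set V(r)={w : Ryw}. Then at y, □r holds; since □(□r→r) at x, □r→r at y, so r at y, i.e. Ryy.

Definable; □(□r → r) defines it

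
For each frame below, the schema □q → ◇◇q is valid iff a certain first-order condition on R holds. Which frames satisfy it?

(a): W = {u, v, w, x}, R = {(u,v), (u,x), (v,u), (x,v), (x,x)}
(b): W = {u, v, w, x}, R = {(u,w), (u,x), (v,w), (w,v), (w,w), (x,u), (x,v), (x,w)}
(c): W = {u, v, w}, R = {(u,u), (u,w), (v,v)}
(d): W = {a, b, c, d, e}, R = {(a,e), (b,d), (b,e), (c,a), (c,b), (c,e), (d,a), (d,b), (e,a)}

The schema corresponds to a generalized confluence (Geach) condition: ∀x ∃w (xRw ∧ xR²w).
(a): fails — at v but no t with vRt and vR²t.
(b): ✓.
(c): fails — at w but no t with wRt and wR²t.
(d): fails — at a but no w with aRw and aR²w.
Valid on: (b).

(b)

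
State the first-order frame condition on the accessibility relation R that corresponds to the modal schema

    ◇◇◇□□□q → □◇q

∀x ∀y ∀z ((xR³y ∧ xRz) → ∃w (yR³w ∧ zRw))

This is a Sahlqvist (Geach-type) schema ◇^3□^3q → □^1◇^1q.
Minimal-valuation argument: fix x; take any y with xR^3y and any z with xR^1z. Set V(q) to the set of worlds R-reachable from y in exactly 3 steps. Then □^3q holds at y, so the antecedent holds at x; validity forces ◇^1q at z, giving a w with zR^1w and yR^3w.
First-order correspondent: ∀x ∀y ∀z ((xR³y ∧ xRz) → ∃w (yR³w ∧ zRw)).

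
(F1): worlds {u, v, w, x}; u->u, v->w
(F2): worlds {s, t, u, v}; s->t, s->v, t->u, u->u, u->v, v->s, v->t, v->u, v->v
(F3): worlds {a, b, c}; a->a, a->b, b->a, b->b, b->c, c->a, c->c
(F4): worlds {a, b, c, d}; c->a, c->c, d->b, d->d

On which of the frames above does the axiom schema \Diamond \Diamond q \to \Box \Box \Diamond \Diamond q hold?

(F1), (F3)

Frame correspondent (Sahlqvist): \forall x \forall y \forall z ((x R^2 y \wedge x R^2 z) \to \exists w (y = w \wedge z R^2 w)) — i.e. a generalized confluence (Geach) condition.
(F1): satisfies the condition.
(F2): fails — sR²s, sR²t but no w with s=w and tR²w.
(F3): satisfies the condition.
(F4): fails — cR²a, cR²a but no w with a=w and aR²w.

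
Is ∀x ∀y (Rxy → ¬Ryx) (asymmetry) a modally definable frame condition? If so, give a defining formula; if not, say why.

Not definable by any modal formula

Any modally definable frame class is closed under surjective bounded morphisms.
The 4-cycle (worlds w0,w1,w2,w3 with w0→w1→w2→w3→w0) is asymmetric. Mapping every world to a single reflexive point • is a surjective bounded morphism, and the reflexive point is not asymmetric (R•• but asymmetry requires ¬R••).
Hence asymmetry is not modally definable.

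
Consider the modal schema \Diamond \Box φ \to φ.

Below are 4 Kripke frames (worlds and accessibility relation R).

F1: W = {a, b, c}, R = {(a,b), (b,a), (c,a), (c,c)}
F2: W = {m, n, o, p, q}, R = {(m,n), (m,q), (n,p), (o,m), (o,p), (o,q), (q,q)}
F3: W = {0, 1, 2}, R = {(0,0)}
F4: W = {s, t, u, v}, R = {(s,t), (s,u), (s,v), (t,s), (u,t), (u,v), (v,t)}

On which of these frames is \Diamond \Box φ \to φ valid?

F3

The schema corresponds to symmetry: \forall x \forall y (Rxy \to Ryx).
F1: fails — Rca but not Rac.
F2: fails — Rom but not Rmo.
F3: satisfies the condition.
F4: fails — Ruv but not Rvu.
Valid on: F3.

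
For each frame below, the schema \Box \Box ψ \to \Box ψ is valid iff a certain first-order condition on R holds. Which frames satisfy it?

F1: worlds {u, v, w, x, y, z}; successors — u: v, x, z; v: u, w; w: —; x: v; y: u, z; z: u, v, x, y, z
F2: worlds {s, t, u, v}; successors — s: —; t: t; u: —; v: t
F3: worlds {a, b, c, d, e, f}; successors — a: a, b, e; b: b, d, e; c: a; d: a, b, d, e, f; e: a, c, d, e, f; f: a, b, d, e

F2, F3

The schema corresponds to density: \forall x \forall y (Rxy \to \exists z (Rxz \wedge Rzy)).
F1: fails — Rvw but no t with Rvt and Rtw.
F2: satisfies the condition.
F3: satisfies the condition.
Valid on: F2, F3.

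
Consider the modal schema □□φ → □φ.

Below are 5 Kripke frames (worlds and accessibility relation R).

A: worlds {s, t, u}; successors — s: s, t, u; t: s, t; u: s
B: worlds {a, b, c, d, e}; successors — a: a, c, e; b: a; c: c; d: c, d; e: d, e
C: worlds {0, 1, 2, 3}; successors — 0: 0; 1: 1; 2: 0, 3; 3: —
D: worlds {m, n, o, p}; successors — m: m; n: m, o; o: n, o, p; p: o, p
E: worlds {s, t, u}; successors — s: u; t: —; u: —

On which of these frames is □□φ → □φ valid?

Frame correspondent (Sahlqvist): ∀x ∀y (Rxy → ∃z (Rxz ∧ Rzy)) — i.e. density.
A: satisfies the condition.
B: satisfies the condition.
C: fails — R23 but no z with R2z and Rz3.
D: satisfies the condition.
E: fails — Rsu but no z with Rsz and Rzu.
Valid on: A, B, D.

A, B, D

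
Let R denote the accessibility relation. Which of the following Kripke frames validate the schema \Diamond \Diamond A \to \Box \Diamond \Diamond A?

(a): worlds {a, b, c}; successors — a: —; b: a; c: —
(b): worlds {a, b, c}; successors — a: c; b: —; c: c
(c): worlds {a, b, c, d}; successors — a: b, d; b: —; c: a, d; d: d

Frame correspondent (Sahlqvist): \forall x \forall y \forall z ((x R^2 y \wedge xRz) \to \exists w (y = w \wedge z R^2 w)) — i.e. a generalized confluence (Geach) condition.
(a): ✓.
(b): ✓.
(c): fails — aR²d, aRb but no w with d=w and bR²w.

(a), (b)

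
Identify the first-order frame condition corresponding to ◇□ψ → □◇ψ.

Suppose ◇□ψ→□◇ψ is valid. Take Rxy, Rxz and set V(ψ)={w : Ryw}. Then □ψ at y so ◇□ψ at x, so □◇ψ at x, so ◇ψ at z, giving w with Rzw and Ryw.
The converse is a direct semantic check.
So the correspondent is convergence.

convergence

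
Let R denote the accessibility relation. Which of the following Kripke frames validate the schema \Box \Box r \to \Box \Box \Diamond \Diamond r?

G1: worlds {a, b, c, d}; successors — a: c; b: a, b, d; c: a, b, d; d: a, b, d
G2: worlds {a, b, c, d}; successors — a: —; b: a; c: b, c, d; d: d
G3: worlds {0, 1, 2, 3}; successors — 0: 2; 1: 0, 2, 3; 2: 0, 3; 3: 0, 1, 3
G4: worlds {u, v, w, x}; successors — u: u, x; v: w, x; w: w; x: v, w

This is the axiom for a generalized confluence (Geach) condition; its first-order frame correspondent is \forall x \forall z (x R^2 z \to \exists w (x R^2 w \wedge z R^2 w)).
G1: satisfies the condition.
G2: fails — cR²a but no w with cR²w and aR²w.
G3: satisfies the condition.
G4: satisfies the condition.

G1, G3, G4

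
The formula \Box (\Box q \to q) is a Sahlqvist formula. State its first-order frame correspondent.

This is the T□ axiom.
Its frame correspondent is shift-reflexivity — \forall x \forall y (Rxy \to Ryy).

shift-reflexivity: \forall x \forall y (Rxy \to Ryy)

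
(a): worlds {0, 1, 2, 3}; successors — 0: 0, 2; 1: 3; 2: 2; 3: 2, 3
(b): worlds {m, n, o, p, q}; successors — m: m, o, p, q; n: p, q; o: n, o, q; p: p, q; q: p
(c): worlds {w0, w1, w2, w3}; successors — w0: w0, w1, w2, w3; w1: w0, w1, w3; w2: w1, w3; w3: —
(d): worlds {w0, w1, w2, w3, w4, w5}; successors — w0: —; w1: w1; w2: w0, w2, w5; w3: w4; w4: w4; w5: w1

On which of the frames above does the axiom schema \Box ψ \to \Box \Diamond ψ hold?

The schema corresponds to a generalized confluence (Geach) condition: \forall x \forall z (xRz \to \exists w (xRw \wedge zRw)).
(a): satisfies the condition.
(b): fails — oRq but no w with oRw and qRw.
(c): fails — w0Rw3 but no w with w0Rw and w3Rw.
(d): fails — w2Rw0 but no w with w2Rw and w0Rw.
Valid on: (a).

(a)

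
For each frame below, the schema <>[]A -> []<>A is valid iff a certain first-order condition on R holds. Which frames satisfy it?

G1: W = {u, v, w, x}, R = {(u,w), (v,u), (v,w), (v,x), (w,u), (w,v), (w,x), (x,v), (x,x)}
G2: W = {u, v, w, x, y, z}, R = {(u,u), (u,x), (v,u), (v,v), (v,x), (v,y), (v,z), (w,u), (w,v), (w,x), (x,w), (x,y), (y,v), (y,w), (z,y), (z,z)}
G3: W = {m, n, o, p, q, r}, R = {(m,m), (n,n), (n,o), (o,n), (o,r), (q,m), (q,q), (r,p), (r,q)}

none

Frame correspondent (Sahlqvist): forall x forall y forall z (Rxy & Rxz -> exists w (Ryw & Rzw)) — i.e. convergence.
G1: fails — Rvw and Rvu but w and u have no common successor.
G2: fails — Ruu and Rux but u and x have no common successor.
G3: fails — Ron and Ror but n and r have no common successor.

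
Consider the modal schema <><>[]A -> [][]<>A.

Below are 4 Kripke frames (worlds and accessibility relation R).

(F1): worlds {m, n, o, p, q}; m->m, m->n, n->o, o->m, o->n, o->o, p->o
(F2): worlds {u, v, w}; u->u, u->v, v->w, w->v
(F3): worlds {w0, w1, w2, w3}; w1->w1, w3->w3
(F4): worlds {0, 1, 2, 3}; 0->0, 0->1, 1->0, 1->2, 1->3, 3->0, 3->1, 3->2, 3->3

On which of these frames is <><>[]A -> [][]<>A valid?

(F3)

This is the axiom for a generalized confluence (Geach) condition; its first-order frame correspondent is forall x forall y forall z ((x R^2 y & x R^2 z) -> exists w (yRw & zRw)).
(F1): fails — mR²m, mR²n but no w with mRw and nRw.
(F2): fails — uR²u, uR²v but no t with uRt and vRt.
(F3): satisfies the condition.
(F4): fails — 0R²0, 0R²2 but no w with 0Rw and 2Rw.
Valid on: (F3).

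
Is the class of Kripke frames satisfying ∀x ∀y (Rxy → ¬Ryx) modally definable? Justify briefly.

Not modally definable

Modal frame validity is preserved under surjective bounded morphisms.
The 4-cycle (worlds a,b,c,d with a→b→c→d→a) is asymmetric. Mapping every world to a single reflexive point • is a surjective bounded morphism, and the reflexive point is not asymmetric (R•• but asymmetry requires ¬R••).
So the class is not modally definable.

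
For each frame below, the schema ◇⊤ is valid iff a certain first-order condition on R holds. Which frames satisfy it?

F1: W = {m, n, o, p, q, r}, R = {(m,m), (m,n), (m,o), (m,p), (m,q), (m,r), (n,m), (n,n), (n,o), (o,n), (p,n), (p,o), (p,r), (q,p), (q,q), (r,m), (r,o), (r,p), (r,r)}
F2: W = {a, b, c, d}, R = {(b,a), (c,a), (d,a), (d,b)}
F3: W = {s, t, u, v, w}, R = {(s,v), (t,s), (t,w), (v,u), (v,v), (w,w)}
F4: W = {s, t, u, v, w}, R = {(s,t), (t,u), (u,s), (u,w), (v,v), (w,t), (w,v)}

F1, F4

The schema corresponds to seriality: ∀x ∃y Rxy.
F1: condition met.
F2: fails — world a has no successor.
F3: fails — world u has no successor.
F4: condition met.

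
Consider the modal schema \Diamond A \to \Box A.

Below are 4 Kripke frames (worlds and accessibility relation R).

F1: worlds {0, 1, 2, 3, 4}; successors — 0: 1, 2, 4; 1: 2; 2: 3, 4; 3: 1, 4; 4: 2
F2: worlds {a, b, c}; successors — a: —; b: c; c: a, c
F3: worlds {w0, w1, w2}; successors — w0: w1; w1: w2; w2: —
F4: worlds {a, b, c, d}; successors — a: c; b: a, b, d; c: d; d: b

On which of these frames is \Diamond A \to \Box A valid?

F3

This is the axiom for partial functionality; its first-order frame correspondent is \forall x \forall y \forall z (Rxy \wedge Rxz \to y = z).
F1: fails — 0 sees both 1 and 2.
F2: fails — c sees both a and c.
F3: condition met.
F4: fails — b sees both a and b.
Valid on: F3.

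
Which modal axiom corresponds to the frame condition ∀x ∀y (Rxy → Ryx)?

p → □◇p

This is symmetry; the standard corresponding axiom is B: p → □◇p.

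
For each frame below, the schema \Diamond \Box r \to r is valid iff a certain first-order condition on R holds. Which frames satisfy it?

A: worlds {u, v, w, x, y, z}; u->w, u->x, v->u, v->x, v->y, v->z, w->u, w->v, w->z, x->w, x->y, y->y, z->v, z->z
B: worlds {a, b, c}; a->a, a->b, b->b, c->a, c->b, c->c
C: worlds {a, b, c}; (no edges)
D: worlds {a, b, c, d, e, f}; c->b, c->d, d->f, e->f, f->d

This is the axiom for symmetry; its first-order frame correspondent is \forall x \forall y (Rxy \to Ryx).
A: fails — Rxw but not Rwx.
B: fails — Rab but not Rba.
C: condition met.
D: fails — Rcd but not Rdc.
Valid on: C.

C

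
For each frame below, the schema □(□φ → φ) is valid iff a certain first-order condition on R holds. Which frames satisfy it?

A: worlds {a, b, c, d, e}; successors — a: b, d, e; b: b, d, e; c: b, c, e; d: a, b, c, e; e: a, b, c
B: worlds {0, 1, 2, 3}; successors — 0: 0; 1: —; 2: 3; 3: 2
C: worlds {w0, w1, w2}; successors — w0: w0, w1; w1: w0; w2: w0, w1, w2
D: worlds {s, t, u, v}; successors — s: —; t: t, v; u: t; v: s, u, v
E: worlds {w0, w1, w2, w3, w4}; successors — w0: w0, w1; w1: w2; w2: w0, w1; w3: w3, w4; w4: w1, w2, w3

This is the axiom for shift-reflexivity; its first-order frame correspondent is ∀x ∀y (Rxy → Ryy).
A: fails — Rea but not Raa.
B: fails — R23 but not R33.
C: fails — Rw0w1 but not Rw1w1.
D: fails — Rvu but not Ruu.
E: fails — Rw1w2 but not Rw2w2.

none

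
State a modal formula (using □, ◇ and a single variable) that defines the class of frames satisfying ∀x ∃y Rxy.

This is seriality; the standard corresponding axiom is D: □p → ◇p.
Suppose □p→◇p is valid. At any x set V(p)=W. Then □p at x, so ◇p at x, so x has a successor.

□p → ◇p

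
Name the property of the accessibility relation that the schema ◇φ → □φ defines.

Suppose ◇φ→□φ is valid. Take Rxy, Rxz and set V(φ)={y}. Then ◇φ at x, so □φ at x, so φ at z, i.e. z=y.

partial functionality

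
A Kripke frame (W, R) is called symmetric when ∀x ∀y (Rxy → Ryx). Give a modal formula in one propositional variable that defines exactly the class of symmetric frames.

p → □◇p

The condition is symmetry. The B schema p → □◇p defines it.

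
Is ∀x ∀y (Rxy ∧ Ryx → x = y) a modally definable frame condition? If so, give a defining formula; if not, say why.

Any modally definable frame class is closed under surjective bounded morphisms.
The 4-cycle (worlds 0,1,2,3 with 0→1→2→3→0) is antisymmetric. Sending even-indexed worlds to a and odd-indexed worlds to b is a surjective bounded morphism onto the two-world frame with a↔b, which is not antisymmetric.
Hence antisymmetry is not modally definable.

No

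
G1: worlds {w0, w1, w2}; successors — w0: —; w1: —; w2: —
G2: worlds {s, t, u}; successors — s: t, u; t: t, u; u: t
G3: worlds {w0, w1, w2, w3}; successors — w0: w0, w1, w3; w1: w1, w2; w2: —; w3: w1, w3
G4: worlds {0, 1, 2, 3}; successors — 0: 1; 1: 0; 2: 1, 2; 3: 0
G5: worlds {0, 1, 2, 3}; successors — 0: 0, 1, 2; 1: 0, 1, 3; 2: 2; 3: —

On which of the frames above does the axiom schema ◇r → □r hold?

G1

Frame correspondent (Sahlqvist): ∀x ∀y ∀z (Rxy ∧ Rxz → y = z) — i.e. partial functionality.
G1: ✓.
G2: fails — s sees both t and u.
G3: fails — w0 sees both w0 and w1.
G4: fails — 2 sees both 1 and 2.
G5: fails — 0 sees both 0 and 1.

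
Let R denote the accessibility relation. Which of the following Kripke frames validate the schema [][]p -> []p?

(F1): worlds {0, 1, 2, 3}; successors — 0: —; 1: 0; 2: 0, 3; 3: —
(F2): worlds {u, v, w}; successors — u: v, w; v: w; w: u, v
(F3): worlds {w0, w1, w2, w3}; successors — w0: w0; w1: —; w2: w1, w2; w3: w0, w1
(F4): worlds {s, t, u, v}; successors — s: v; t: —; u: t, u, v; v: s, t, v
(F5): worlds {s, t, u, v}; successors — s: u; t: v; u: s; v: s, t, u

Frame correspondent (Sahlqvist): forall x forall y (Rxy -> exists z (Rxz & Rzy)) — i.e. density.
(F1): fails — R10 but no z with R1z and Rz0.
(F2): fails — Rwu but no z with Rwz and Rzu.
(F3): fails — Rw3w1 but no z with Rw3z and Rzw1.
(F4): holds.
(F5): fails — Rtv but no z with Rtz and Rzv.

(F4)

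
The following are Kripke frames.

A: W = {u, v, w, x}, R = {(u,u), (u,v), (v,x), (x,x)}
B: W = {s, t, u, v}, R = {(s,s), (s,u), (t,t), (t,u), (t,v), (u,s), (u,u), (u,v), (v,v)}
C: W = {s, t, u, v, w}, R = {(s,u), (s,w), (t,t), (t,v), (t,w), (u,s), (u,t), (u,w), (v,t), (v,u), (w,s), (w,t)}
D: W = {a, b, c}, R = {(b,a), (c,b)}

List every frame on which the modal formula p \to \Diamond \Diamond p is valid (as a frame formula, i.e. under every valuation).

B, C

Frame correspondent (Sahlqvist): \forall x \exists w (x = w \wedge x R^2 w) — i.e. a generalized confluence (Geach) condition.
A: fails — at v but no t with v=t and vR²t.
B: holds.
C: holds.
D: fails — at a but no w with a=w and aR²w.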